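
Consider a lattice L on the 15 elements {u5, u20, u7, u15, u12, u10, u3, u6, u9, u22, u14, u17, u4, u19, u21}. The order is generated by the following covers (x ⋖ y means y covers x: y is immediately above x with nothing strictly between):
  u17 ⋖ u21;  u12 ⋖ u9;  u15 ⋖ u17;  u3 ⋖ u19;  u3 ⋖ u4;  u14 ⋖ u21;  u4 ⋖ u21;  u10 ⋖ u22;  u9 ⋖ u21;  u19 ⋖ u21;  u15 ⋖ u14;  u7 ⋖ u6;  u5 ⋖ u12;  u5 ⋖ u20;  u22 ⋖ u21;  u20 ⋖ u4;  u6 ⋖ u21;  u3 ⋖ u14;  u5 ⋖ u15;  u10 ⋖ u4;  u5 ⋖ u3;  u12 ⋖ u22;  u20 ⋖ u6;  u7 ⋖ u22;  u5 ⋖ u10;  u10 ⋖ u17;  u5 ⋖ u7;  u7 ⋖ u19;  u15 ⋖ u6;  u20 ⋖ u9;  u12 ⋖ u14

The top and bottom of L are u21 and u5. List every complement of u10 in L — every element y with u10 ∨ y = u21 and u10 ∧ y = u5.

u14, u19, u6, u9

Need y with u10 ∨ y = u21 and u10 ∧ y = u5.
Checking each element gives: u14, u19, u6, u9.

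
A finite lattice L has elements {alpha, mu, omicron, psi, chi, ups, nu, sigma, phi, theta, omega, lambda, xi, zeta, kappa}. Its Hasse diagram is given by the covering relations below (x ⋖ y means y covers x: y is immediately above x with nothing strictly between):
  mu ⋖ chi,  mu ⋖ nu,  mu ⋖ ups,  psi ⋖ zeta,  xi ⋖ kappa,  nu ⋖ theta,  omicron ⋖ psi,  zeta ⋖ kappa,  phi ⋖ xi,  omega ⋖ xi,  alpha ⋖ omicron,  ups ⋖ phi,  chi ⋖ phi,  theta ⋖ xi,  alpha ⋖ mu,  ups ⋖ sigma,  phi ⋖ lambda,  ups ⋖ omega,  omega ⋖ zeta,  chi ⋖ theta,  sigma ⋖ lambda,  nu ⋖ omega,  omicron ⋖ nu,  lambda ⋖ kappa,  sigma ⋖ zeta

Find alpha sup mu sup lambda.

Common upper bounds of {alpha, mu, lambda}: kappa, lambda.
The least among these is lambda.

lambda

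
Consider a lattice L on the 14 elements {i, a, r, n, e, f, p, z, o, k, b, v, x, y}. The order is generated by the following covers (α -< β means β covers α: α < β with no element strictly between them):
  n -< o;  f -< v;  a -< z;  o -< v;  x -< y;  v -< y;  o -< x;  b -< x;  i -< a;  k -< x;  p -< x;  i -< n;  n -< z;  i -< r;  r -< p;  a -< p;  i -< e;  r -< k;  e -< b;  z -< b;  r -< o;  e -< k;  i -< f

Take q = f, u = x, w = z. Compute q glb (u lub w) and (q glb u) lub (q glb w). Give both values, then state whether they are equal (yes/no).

i; i; yes

u lub w = x, so q glb (u lub w) = f glb x = i.
q glb u = i and q glb w = i, so (q glb u) lub (q glb w) = i lub i = i.
Equal: yes.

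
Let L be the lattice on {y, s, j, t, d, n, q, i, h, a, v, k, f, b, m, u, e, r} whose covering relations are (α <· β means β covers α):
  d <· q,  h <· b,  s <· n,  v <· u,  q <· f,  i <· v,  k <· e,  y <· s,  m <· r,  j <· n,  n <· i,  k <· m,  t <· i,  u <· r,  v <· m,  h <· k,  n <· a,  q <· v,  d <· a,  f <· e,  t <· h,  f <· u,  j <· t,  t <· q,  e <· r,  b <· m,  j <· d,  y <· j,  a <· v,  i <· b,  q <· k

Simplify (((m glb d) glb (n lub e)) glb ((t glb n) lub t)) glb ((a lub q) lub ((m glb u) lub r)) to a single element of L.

m ∧ d = d
n ∨ e = r
d ∧ r = d
t ∧ n = j
j ∨ t = t
d ∧ t = j
a ∨ q = v
m ∧ u = v
v ∨ r = r
v ∨ r = r
j ∧ r = j

j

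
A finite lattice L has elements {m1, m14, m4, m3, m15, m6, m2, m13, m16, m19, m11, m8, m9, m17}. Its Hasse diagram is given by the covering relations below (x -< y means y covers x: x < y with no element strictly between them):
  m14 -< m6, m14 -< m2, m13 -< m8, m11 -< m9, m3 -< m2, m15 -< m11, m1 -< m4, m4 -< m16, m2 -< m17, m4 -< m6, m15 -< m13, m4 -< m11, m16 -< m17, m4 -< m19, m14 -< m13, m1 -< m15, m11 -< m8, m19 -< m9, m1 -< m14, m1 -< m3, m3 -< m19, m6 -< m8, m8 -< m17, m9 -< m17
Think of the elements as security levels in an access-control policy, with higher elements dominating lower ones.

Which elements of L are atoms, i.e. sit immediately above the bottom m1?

m14, m15, m3, m4

The atoms are exactly the elements that cover m1: m14, m15, m3, m4.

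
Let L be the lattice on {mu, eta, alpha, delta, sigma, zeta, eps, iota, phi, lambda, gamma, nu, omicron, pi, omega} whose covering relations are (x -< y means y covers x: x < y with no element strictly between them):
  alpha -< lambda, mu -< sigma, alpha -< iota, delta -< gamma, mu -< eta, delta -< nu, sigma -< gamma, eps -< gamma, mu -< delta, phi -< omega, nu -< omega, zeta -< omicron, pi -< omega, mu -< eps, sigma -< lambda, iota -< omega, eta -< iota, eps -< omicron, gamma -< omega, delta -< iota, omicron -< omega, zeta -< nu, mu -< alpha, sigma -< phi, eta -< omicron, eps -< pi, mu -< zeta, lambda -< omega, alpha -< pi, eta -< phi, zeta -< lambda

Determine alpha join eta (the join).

Common upper bounds of {alpha, eta}: iota, omega.
The least among these is iota.

iota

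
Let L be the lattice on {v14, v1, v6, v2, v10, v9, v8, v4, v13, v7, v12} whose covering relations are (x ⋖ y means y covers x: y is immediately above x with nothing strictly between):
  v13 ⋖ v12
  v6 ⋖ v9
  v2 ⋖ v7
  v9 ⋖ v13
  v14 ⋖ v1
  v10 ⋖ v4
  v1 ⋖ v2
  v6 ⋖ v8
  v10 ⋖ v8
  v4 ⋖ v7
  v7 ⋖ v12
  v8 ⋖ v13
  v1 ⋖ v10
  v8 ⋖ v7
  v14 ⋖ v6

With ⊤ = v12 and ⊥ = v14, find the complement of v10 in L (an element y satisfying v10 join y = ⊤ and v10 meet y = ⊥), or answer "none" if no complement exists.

none

For every candidate y, either v10 ∨ y ≠ v12 or v10 ∧ y ≠ v14; no complement exists.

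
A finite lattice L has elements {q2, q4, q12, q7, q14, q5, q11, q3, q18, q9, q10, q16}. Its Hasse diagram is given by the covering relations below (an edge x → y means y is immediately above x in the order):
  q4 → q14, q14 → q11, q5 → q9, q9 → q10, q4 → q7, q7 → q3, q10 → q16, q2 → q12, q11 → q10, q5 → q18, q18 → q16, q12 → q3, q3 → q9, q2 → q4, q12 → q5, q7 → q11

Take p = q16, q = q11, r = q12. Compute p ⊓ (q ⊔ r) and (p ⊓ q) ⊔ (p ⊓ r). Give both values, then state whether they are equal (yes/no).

q10; q10; yes

q ⊔ r = q10, so p ⊓ (q ⊔ r) = q16 ⊓ q10 = q10.
p ⊓ q = q11 and p ⊓ r = q12, so (p ⊓ q) ⊔ (p ⊓ r) = q11 ⊔ q12 = q10.
Equal: yes.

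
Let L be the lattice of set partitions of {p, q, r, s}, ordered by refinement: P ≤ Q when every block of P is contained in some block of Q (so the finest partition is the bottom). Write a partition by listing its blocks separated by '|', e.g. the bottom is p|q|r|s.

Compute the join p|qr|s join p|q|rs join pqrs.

The join of p|qr|s, p|q|rs, pqrs merges any blocks that overlap across the partitions, giving pqrs.

pqrs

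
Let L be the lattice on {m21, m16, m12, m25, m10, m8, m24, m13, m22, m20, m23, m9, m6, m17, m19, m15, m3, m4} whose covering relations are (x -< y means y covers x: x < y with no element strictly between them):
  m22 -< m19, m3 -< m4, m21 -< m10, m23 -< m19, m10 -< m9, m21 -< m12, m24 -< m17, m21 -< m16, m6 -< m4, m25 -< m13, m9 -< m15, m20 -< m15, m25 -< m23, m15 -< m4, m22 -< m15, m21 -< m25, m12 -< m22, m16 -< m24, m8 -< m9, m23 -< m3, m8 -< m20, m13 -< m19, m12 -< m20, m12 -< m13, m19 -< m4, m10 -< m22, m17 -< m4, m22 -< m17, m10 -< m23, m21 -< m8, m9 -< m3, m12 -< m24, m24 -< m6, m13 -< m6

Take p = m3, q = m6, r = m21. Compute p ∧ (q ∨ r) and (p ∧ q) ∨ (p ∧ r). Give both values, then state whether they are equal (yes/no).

q ∨ r = m6, so p ∧ (q ∨ r) = m3 ∧ m6 = m25.
p ∧ q = m25 and p ∧ r = m21, so (p ∧ q) ∨ (p ∧ r) = m25 ∨ m21 = m25.
Equal: yes.

m25; m25; yes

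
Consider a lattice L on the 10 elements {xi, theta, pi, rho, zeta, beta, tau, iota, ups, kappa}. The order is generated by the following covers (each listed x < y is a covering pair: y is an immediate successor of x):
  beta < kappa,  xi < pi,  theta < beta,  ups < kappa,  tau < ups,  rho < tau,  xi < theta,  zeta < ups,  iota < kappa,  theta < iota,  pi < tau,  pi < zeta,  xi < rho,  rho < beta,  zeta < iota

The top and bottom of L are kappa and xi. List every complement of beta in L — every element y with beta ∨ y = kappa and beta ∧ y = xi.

pi, zeta

Need y with beta ∨ y = kappa and beta ∧ y = xi.
Checking each element gives: pi, zeta.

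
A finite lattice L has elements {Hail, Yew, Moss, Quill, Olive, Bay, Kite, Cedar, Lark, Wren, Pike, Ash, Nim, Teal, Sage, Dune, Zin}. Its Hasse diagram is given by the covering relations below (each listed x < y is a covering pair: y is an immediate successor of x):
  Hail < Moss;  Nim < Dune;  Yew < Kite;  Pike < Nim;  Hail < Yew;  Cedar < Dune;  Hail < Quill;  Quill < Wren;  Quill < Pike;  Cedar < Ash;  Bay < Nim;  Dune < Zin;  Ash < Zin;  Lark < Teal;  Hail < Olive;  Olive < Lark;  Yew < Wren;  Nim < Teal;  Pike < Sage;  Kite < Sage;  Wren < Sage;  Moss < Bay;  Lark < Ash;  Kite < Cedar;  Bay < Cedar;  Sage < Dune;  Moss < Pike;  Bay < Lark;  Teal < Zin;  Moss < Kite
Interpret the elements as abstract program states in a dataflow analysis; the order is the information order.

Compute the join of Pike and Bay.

Common upper bounds of {Pike, Bay}: Dune, Nim, Teal, Zin.
The least among these is Nim.

Nim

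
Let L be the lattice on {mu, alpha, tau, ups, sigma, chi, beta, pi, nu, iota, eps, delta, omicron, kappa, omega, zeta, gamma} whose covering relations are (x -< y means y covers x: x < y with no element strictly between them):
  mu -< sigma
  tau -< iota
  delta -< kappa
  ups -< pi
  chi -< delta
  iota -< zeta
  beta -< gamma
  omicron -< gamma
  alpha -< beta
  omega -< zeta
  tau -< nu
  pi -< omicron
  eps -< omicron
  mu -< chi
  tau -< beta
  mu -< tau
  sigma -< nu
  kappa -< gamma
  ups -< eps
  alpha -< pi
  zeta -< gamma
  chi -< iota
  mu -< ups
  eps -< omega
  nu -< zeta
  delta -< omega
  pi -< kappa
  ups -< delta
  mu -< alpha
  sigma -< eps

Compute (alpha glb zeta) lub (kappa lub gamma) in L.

gamma

alpha ∧ zeta = mu
kappa ∨ gamma = gamma
mu ∨ gamma = gamma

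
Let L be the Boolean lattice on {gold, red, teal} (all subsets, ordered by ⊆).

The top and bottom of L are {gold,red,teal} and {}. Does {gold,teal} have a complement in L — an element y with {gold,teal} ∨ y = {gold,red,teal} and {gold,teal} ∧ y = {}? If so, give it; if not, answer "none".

{red}

Need y with {gold,teal} ∨ y = {gold,red,teal} and {gold,teal} ∧ y = {}.
Checking each element gives: {red}.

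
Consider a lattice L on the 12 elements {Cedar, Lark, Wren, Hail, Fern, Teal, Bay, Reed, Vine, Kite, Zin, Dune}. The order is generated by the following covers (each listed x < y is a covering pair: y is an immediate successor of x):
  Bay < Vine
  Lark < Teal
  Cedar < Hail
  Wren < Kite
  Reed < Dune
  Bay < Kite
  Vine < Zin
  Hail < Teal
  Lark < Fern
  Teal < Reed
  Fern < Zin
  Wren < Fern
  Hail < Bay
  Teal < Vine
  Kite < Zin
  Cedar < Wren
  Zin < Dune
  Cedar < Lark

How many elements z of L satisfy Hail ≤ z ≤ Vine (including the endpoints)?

The interval [Hail, Vine] = {Bay, Hail, Teal, Vine}, which has 4 elements.

4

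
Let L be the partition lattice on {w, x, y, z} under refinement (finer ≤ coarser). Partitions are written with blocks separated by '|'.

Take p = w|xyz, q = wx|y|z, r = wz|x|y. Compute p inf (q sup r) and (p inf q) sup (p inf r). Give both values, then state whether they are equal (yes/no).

q sup r = wxz|y, so p inf (q sup r) = w|xyz inf wxz|y = w|xz|y.
p inf q = w|x|y|z and p inf r = w|x|y|z, so (p inf q) sup (p inf r) = w|x|y|z sup w|x|y|z = w|x|y|z.
Equal: no.

w|xz|y; w|x|y|z; no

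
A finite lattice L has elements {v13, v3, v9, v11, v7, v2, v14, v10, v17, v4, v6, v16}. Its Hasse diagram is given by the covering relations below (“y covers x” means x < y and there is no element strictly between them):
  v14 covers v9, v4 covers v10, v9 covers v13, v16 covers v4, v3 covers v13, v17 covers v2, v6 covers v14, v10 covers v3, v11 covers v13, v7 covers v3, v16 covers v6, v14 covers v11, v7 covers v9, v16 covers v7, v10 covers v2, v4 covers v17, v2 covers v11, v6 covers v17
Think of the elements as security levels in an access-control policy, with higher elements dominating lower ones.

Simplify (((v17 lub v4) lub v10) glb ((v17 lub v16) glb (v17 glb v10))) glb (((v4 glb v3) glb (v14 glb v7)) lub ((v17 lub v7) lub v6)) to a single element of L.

v2

v17 ∨ v4 = v4
v4 ∨ v10 = v4
v17 ∨ v16 = v16
v17 ∧ v10 = v2
v16 ∧ v2 = v2
v4 ∧ v2 = v2
v4 ∧ v3 = v3
v14 ∧ v7 = v9
v3 ∧ v9 = v13
v17 ∨ v7 = v16
v16 ∨ v6 = v16
v13 ∨ v16 = v16
v2 ∧ v16 = v2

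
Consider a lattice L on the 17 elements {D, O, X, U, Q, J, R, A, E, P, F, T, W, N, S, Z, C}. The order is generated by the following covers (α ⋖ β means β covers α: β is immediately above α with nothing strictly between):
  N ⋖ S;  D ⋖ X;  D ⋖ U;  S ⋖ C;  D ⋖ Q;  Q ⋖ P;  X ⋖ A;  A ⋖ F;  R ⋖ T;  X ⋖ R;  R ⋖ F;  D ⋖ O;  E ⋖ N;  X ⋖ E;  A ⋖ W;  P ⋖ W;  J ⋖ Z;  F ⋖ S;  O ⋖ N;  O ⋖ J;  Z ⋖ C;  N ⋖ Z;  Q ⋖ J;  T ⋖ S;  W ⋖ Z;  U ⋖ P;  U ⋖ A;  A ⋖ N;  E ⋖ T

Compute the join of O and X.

N

Common upper bounds of {O, X}: C, N, S, Z.
The least among these is N.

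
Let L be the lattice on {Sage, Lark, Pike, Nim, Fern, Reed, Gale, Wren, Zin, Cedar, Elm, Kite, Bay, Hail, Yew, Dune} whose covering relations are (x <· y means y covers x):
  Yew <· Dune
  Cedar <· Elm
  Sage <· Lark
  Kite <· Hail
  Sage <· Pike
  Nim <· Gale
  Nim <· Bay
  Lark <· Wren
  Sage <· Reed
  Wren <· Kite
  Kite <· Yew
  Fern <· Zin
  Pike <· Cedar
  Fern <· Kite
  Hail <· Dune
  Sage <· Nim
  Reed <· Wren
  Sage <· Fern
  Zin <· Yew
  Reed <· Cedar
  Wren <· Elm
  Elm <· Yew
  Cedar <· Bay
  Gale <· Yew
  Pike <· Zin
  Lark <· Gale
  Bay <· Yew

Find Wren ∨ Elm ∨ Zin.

Yew

Common upper bounds of {Wren, Elm, Zin}: Dune, Yew.
The least among these is Yew.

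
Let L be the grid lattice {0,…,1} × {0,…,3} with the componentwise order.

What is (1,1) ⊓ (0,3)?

(0,1)

In a product of chains, the meet is componentwise min, giving (0,1).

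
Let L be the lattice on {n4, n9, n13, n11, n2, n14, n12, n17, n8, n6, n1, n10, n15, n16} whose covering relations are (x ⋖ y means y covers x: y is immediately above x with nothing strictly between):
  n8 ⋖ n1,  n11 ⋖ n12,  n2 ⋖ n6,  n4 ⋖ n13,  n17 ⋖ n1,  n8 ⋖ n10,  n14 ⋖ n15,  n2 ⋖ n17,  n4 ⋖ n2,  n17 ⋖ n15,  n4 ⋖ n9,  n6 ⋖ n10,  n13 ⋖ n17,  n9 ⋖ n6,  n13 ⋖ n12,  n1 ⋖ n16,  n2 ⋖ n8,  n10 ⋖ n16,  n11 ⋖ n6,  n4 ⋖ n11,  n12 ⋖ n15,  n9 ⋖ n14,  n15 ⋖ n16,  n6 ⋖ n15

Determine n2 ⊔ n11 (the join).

Common upper bounds of {n2, n11}: n10, n15, n16, n6.
The least among these is n6.

n6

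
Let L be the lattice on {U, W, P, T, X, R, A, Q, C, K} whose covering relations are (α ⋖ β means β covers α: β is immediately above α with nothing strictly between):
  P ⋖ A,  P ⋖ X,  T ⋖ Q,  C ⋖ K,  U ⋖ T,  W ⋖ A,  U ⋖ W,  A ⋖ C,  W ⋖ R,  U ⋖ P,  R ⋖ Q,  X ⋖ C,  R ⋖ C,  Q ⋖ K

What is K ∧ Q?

Q

Common lower bounds of {K, Q}: Q, R, T, U, W.
The greatest among these is Q.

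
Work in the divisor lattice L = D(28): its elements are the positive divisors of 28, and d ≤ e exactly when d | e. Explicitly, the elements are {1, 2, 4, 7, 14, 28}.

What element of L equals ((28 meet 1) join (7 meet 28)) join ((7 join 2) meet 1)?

7

28 ∧ 1 = 1
7 ∧ 28 = 7
1 ∨ 7 = 7
7 ∨ 2 = 14
14 ∧ 1 = 1
7 ∨ 1 = 7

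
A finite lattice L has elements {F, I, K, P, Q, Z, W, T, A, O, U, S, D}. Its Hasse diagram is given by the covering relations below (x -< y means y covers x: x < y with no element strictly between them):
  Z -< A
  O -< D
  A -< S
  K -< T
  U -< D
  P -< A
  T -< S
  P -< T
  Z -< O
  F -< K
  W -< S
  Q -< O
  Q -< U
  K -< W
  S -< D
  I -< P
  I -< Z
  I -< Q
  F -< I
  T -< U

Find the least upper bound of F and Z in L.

Z

Common upper bounds of {F, Z}: A, D, O, S, Z.
The least among these is Z.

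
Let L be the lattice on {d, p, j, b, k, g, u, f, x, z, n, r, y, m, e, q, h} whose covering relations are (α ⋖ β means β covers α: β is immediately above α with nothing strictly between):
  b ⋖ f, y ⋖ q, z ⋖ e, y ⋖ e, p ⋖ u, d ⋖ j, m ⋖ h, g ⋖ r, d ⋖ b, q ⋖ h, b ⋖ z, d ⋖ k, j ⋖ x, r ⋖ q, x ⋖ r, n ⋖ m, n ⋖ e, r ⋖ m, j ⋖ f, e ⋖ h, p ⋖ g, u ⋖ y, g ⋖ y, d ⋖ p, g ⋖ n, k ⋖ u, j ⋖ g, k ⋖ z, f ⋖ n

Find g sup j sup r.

r

Common upper bounds of {g, j, r}: h, m, q, r.
The least among these is r.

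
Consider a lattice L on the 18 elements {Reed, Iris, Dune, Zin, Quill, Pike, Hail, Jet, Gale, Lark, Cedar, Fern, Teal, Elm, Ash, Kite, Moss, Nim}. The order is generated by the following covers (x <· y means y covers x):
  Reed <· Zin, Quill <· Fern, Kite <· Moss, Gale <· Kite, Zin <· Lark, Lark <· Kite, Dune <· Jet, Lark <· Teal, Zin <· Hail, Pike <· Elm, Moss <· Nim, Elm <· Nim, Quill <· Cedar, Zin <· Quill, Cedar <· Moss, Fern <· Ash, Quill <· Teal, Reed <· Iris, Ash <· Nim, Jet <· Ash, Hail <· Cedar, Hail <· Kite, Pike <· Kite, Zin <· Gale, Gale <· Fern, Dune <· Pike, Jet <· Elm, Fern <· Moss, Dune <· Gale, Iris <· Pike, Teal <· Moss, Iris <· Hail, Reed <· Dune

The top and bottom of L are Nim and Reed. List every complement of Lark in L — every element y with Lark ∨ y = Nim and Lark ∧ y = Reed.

Elm, Jet

Need y with Lark ∨ y = Nim and Lark ∧ y = Reed.
Checking each element gives: Elm, Jet.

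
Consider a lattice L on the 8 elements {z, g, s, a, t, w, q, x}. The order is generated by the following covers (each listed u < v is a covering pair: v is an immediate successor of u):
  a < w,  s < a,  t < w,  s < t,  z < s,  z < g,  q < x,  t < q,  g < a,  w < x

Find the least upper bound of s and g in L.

a

Common upper bounds of {s, g}: a, w, x.
The least among these is a.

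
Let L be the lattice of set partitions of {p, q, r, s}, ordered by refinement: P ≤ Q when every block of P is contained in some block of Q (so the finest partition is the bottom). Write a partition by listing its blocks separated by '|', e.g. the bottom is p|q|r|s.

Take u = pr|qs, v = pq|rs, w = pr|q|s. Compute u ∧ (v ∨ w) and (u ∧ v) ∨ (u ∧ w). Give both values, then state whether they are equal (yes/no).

v ∨ w = pqrs, so u ∧ (v ∨ w) = pr|qs ∧ pqrs = pr|qs.
u ∧ v = p|q|r|s and u ∧ w = pr|q|s, so (u ∧ v) ∨ (u ∧ w) = p|q|r|s ∨ pr|q|s = pr|q|s.
Equal: no.

pr|qs; pr|q|s; no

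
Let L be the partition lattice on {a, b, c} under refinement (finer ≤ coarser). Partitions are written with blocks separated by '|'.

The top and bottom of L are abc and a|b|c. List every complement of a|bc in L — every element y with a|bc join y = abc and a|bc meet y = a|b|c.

Need y with a|bc ∨ y = abc and a|bc ∧ y = a|b|c.
Checking each element gives: ab|c, ac|b.

ab|c, ac|b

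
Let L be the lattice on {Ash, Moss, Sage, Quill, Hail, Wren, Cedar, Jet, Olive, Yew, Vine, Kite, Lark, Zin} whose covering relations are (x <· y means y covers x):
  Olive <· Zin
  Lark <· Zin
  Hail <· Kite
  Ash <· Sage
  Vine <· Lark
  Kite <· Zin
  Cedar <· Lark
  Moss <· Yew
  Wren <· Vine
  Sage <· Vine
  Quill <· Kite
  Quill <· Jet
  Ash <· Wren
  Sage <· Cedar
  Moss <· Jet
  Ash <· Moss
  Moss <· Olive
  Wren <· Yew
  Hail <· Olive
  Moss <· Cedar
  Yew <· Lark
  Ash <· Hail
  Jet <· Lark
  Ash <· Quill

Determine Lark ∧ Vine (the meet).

Common lower bounds of {Lark, Vine}: Ash, Sage, Vine, Wren.
The greatest among these is Vine.

Vine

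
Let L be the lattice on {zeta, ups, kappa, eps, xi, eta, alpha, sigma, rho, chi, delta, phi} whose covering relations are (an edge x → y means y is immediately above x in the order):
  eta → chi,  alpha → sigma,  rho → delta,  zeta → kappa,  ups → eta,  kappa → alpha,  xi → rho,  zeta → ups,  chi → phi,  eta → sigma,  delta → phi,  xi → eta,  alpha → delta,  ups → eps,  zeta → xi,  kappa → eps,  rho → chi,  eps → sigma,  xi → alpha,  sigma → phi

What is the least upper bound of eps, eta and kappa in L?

Common upper bounds of {eps, eta, kappa}: phi, sigma.
The least among these is sigma.

sigma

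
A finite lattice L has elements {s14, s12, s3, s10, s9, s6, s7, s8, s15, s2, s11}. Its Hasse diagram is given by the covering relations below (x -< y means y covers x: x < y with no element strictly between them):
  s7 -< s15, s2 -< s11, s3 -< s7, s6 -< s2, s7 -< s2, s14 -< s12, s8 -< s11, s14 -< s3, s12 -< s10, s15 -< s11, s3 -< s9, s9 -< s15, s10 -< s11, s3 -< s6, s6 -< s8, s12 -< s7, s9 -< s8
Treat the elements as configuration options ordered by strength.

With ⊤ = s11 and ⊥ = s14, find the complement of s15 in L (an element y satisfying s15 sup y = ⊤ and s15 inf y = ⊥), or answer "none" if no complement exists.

none

For every candidate y, either s15 ∨ y ≠ s11 or s15 ∧ y ≠ s14; no complement exists.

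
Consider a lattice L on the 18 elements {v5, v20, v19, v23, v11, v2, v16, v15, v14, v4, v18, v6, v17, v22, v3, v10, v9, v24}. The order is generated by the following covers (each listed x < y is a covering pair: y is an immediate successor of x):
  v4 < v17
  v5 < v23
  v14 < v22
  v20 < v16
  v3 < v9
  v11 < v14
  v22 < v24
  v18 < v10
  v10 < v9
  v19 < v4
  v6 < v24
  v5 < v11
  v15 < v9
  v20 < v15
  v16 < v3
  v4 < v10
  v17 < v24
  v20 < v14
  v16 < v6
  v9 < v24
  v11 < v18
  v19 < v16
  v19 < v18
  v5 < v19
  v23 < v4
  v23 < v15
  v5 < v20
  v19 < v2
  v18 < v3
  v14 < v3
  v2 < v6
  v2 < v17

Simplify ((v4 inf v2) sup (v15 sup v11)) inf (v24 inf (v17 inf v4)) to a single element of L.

v4

v4 ∧ v2 = v19
v15 ∨ v11 = v9
v19 ∨ v9 = v9
v17 ∧ v4 = v4
v24 ∧ v4 = v4
v9 ∧ v4 = v4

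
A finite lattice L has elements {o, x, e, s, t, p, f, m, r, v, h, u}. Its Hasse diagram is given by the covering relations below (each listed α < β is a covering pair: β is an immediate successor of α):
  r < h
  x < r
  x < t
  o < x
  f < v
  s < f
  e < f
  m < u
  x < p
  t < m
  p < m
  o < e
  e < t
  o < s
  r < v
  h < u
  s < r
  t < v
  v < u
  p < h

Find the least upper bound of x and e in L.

t

Common upper bounds of {x, e}: m, t, u, v.
The least among these is t.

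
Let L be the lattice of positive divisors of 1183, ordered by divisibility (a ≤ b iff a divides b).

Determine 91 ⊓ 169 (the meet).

In the divisibility order, the meet is the greatest common divisor: gcd(91, 169) = 13.

13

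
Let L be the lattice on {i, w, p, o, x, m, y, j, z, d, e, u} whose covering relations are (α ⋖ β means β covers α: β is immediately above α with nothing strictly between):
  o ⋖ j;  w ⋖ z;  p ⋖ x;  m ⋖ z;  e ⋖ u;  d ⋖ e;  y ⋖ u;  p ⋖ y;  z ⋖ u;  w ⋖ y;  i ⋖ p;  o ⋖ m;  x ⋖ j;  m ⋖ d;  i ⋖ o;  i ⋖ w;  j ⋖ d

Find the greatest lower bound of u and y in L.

y

Common lower bounds of {u, y}: i, p, w, y.
The greatest among these is y.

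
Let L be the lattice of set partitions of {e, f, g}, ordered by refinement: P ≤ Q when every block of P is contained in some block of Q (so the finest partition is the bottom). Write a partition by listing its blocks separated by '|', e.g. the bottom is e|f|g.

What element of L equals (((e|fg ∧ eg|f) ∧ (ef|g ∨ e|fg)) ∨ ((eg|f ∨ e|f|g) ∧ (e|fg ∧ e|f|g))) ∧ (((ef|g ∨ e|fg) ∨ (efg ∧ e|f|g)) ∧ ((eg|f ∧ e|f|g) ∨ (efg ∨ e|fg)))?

e|fg ∧ eg|f = e|f|g
ef|g ∨ e|fg = efg
e|f|g ∧ efg = e|f|g
eg|f ∨ e|f|g = eg|f
e|fg ∧ e|f|g = e|f|g
eg|f ∧ e|f|g = e|f|g
e|f|g ∨ e|f|g = e|f|g
ef|g ∨ e|fg = efg
efg ∧ e|f|g = e|f|g
efg ∨ e|f|g = efg
eg|f ∧ e|f|g = e|f|g
efg ∨ e|fg = efg
e|f|g ∨ efg = efg
efg ∧ efg = efg
e|f|g ∧ efg = e|f|g

e|f|g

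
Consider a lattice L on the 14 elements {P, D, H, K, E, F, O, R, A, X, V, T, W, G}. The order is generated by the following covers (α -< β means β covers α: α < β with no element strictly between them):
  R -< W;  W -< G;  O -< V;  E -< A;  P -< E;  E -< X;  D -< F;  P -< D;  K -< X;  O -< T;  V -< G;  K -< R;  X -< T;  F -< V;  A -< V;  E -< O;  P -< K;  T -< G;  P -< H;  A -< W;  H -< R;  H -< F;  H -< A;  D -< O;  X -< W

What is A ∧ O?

E

Common lower bounds of {A, O}: E, P.
The greatest among these is E.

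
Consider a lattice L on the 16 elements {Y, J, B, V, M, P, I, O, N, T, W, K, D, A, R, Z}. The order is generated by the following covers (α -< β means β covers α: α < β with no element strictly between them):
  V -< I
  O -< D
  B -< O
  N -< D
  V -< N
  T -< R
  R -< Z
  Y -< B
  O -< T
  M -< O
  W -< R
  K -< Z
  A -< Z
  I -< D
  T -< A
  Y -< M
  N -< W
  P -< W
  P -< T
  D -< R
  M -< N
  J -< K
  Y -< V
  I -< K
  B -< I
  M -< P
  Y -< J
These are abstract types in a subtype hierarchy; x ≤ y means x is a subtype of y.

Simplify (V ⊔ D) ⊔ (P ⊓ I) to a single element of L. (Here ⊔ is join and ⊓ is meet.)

D

V ∨ D = D
P ∧ I = Y
D ∨ Y = D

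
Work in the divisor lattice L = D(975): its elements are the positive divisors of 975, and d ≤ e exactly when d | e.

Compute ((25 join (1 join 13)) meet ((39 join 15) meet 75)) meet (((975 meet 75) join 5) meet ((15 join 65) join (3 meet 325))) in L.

5

1 ∨ 13 = 13
25 ∨ 13 = 325
39 ∨ 15 = 195
195 ∧ 75 = 15
325 ∧ 15 = 5
975 ∧ 75 = 75
75 ∨ 5 = 75
15 ∨ 65 = 195
3 ∧ 325 = 1
195 ∨ 1 = 195
75 ∧ 195 = 15
5 ∧ 15 = 5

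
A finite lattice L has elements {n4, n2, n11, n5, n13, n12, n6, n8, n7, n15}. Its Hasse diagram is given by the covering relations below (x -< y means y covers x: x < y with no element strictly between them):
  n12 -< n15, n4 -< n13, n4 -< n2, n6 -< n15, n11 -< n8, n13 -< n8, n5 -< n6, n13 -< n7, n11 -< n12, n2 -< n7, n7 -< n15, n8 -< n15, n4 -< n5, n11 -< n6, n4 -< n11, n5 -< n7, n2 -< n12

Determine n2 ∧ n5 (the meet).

n4

Common lower bounds of {n2, n5}: n4.
The greatest among these is n4.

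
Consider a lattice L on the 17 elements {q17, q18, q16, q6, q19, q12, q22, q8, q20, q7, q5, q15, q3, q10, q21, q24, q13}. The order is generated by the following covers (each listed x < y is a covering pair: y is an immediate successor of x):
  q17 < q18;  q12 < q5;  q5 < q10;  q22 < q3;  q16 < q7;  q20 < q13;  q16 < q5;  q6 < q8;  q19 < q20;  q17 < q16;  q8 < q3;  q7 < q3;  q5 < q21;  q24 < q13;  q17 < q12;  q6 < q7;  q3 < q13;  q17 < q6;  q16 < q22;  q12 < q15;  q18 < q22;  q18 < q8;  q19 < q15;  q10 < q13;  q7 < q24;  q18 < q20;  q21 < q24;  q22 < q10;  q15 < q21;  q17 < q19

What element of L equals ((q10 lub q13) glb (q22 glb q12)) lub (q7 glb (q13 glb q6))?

q10 ∨ q13 = q13
q22 ∧ q12 = q17
q13 ∧ q17 = q17
q13 ∧ q6 = q6
q7 ∧ q6 = q6
q17 ∨ q6 = q6

q6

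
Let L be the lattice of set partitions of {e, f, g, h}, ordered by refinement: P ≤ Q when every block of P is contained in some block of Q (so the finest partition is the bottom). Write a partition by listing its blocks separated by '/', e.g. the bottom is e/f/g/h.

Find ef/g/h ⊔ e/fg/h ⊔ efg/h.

The join of ef/g/h, e/fg/h, efg/h merges any blocks that overlap across the partitions, giving efg/h.

efg/h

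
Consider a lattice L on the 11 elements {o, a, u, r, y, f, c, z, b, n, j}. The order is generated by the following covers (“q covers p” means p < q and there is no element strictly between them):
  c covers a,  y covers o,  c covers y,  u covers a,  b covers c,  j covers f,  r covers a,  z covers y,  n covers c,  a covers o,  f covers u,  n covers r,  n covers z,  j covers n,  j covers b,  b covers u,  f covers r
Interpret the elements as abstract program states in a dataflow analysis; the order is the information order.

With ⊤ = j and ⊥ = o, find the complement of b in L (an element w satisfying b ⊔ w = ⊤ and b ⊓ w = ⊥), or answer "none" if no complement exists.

none

For every candidate w, either b ∨ w ≠ j or b ∧ w ≠ o; no complement exists.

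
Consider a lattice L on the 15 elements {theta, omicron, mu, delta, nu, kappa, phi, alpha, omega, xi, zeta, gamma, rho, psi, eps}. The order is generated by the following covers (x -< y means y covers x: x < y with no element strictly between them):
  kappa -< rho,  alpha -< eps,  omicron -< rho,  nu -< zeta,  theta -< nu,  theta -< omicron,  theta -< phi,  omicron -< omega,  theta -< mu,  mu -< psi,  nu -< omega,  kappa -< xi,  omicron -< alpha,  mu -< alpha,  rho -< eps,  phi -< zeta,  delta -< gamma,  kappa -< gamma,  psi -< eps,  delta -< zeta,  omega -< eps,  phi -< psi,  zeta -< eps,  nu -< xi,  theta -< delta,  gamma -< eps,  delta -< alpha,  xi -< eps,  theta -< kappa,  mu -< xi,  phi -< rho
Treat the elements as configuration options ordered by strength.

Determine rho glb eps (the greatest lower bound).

rho

Common lower bounds of {rho, eps}: kappa, omicron, phi, rho, theta.
The greatest among these is rho.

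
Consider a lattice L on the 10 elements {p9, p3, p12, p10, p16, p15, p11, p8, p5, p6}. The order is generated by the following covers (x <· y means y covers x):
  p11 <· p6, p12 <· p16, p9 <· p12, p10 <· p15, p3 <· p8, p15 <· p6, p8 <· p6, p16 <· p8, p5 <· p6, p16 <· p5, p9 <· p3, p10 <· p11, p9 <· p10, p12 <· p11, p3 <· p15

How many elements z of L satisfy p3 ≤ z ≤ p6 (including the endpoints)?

4

The interval [p3, p6] = {p15, p3, p6, p8}, which has 4 elements.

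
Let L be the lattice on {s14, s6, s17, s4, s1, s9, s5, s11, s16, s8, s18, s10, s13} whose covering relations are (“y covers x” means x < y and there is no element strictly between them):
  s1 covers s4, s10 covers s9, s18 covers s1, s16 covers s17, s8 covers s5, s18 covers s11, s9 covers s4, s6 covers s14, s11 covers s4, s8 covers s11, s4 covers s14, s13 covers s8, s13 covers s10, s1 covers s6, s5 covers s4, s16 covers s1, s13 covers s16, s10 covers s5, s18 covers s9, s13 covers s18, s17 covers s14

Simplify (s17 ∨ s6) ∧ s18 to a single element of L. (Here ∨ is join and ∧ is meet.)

s1

s17 ∨ s6 = s16
s16 ∧ s18 = s1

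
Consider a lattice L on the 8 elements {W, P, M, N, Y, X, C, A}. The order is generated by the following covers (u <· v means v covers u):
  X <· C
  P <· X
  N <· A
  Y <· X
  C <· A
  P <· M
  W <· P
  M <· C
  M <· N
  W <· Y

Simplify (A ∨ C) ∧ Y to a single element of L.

A ∨ C = A
A ∧ Y = Y

Y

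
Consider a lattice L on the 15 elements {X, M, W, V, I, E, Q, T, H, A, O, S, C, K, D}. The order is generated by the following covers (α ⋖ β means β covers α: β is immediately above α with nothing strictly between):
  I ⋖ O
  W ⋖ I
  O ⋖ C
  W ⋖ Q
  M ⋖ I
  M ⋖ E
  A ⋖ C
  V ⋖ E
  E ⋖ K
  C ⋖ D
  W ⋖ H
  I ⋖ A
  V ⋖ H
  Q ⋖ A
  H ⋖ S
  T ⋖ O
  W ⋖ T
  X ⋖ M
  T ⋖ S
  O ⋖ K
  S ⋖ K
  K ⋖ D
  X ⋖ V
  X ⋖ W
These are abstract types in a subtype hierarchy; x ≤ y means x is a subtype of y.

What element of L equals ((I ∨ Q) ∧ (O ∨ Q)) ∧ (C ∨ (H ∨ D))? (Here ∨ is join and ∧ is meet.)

A

I ∨ Q = A
O ∨ Q = C
A ∧ C = A
H ∨ D = D
C ∨ D = D
A ∧ D = A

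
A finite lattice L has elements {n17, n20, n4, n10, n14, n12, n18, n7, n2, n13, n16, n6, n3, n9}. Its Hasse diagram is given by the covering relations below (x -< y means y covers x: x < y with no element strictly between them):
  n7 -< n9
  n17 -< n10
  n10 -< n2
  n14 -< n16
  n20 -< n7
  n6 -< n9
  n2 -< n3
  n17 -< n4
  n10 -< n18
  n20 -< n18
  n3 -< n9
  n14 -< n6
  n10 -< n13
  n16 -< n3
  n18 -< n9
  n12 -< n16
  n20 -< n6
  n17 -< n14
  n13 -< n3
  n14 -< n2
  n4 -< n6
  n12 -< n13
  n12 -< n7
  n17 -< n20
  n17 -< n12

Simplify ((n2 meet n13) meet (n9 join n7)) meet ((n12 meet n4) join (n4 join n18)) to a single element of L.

n2 ∧ n13 = n10
n9 ∨ n7 = n9
n10 ∧ n9 = n10
n12 ∧ n4 = n17
n4 ∨ n18 = n9
n17 ∨ n9 = n9
n10 ∧ n9 = n10

n10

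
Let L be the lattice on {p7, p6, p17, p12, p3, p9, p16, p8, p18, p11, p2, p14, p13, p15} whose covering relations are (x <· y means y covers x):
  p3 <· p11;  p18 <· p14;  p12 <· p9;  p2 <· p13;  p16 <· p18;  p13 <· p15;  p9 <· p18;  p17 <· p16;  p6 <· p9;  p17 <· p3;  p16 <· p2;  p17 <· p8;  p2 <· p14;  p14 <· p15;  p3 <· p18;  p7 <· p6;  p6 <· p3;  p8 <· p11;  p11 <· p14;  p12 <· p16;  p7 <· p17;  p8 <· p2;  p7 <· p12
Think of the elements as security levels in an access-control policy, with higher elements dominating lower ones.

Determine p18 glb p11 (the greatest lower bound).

Common lower bounds of {p18, p11}: p17, p3, p6, p7.
The greatest among these is p3.

p3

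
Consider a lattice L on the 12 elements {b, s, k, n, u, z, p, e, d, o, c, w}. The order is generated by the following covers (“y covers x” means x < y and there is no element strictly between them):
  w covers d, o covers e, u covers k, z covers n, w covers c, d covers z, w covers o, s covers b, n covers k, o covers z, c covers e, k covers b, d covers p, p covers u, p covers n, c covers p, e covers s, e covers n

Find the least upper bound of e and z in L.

o

Common upper bounds of {e, z}: o, w.
The least among these is o.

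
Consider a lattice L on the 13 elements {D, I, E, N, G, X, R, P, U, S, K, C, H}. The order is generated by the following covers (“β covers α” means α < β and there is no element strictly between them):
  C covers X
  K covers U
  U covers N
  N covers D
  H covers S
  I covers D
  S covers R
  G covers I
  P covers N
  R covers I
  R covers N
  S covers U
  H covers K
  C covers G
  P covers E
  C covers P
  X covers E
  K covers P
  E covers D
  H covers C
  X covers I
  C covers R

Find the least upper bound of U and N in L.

Common upper bounds of {U, N}: H, K, S, U.
The least among these is U.

U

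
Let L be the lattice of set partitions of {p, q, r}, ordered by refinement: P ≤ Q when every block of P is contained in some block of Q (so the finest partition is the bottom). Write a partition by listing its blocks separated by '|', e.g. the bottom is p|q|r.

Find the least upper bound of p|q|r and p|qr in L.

The join of p|q|r and p|qr merges any blocks that overlap across the partitions, giving p|qr.

p|qr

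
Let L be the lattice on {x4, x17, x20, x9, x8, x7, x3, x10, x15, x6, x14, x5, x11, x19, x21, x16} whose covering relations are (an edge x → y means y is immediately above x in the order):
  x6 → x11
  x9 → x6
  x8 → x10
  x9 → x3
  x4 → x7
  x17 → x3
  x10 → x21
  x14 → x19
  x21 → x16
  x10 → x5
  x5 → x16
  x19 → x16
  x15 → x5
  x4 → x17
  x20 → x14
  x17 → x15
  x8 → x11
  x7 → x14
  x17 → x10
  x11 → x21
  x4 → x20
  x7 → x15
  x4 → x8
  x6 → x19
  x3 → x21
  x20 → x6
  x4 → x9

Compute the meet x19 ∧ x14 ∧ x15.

Common lower bounds of {x19, x14, x15}: x4, x7.
The greatest among these is x7.

x7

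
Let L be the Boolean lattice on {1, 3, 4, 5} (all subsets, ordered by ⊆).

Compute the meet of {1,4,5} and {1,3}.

{1}

Common lower bounds of {{1,4,5}, {1,3}}: {1}, {}.
The greatest among these is {1}.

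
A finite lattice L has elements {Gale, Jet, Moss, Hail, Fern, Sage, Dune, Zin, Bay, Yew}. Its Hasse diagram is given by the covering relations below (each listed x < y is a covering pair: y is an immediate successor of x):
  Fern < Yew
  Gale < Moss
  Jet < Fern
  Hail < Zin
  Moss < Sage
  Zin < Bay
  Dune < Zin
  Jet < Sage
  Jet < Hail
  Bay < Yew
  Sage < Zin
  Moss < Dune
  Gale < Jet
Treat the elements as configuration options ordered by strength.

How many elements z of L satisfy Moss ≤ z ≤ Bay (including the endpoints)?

The interval [Moss, Bay] = {Bay, Dune, Moss, Sage, Zin}, which has 5 elements.

5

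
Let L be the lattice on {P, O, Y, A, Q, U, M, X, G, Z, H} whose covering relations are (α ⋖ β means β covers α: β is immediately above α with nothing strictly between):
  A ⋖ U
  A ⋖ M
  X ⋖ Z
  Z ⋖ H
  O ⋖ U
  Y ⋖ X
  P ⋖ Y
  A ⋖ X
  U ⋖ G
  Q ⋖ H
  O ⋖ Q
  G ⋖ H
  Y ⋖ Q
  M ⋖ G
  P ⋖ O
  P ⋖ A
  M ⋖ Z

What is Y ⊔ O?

Common upper bounds of {Y, O}: H, Q.
The least among these is Q.

Q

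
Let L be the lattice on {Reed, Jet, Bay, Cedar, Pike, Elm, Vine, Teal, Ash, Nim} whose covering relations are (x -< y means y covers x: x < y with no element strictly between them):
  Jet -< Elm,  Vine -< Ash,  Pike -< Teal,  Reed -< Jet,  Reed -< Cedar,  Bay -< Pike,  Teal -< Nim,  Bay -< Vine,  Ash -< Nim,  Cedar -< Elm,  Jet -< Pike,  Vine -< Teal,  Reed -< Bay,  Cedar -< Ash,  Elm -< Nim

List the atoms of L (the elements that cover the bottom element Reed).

Bay, Cedar, Jet

The atoms are exactly the elements that cover Reed: Bay, Cedar, Jet.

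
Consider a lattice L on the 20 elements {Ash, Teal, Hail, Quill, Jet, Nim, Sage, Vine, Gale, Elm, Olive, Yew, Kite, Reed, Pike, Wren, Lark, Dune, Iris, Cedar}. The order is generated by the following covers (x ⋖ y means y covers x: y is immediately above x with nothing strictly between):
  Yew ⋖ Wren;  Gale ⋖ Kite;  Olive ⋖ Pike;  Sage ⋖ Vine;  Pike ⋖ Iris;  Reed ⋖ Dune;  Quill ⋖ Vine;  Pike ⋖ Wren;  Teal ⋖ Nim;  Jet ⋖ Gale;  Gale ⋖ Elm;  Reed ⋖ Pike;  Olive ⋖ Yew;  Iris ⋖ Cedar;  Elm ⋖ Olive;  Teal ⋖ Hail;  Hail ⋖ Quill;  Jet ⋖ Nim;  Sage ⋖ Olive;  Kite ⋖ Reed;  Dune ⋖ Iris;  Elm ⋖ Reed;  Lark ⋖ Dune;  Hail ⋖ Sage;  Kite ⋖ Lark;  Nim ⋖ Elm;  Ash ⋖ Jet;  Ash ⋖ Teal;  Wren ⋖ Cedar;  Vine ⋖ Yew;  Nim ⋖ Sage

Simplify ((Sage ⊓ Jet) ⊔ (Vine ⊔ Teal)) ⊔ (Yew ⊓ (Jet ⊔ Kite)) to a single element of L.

Yew

Sage ∧ Jet = Jet
Vine ∨ Teal = Vine
Jet ∨ Vine = Vine
Jet ∨ Kite = Kite
Yew ∧ Kite = Gale
Vine ∨ Gale = Yew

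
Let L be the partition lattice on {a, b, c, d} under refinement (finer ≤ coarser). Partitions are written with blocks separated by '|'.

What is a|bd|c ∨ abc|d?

abcd

Common upper bounds of {a|bd|c, abc|d}: abcd.
The least among these is abcd.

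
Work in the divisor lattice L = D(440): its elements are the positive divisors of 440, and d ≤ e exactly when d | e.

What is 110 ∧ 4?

In the divisibility order, the meet is the greatest common divisor: gcd(110, 4) = 2.

2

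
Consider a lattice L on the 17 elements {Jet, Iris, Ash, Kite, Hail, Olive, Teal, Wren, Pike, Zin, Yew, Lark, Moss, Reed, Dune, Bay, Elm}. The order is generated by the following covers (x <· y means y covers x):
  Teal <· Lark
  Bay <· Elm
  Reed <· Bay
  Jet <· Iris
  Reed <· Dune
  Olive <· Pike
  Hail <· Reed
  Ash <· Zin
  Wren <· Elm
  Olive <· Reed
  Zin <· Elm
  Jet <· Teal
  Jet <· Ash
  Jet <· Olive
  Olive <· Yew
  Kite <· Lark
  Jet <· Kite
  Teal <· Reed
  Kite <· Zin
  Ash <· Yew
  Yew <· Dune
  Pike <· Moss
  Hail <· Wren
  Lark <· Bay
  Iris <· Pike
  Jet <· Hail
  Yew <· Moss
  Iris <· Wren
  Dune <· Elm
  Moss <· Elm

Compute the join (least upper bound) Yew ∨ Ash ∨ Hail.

Common upper bounds of {Yew, Ash, Hail}: Dune, Elm.
The least among these is Dune.

Dune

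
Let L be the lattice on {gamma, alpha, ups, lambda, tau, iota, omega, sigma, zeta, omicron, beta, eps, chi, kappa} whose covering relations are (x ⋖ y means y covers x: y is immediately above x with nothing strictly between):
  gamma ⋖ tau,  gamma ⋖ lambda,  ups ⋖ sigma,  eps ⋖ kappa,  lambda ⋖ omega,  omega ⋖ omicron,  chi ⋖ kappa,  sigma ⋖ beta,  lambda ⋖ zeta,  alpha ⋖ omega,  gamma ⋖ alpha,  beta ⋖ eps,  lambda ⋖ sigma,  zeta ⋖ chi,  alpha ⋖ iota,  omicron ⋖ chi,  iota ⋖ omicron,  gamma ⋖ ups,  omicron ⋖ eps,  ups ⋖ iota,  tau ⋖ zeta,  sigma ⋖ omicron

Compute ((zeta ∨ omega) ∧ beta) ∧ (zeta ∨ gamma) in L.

lambda

zeta ∨ omega = chi
chi ∧ beta = sigma
zeta ∨ gamma = zeta
sigma ∧ zeta = lambda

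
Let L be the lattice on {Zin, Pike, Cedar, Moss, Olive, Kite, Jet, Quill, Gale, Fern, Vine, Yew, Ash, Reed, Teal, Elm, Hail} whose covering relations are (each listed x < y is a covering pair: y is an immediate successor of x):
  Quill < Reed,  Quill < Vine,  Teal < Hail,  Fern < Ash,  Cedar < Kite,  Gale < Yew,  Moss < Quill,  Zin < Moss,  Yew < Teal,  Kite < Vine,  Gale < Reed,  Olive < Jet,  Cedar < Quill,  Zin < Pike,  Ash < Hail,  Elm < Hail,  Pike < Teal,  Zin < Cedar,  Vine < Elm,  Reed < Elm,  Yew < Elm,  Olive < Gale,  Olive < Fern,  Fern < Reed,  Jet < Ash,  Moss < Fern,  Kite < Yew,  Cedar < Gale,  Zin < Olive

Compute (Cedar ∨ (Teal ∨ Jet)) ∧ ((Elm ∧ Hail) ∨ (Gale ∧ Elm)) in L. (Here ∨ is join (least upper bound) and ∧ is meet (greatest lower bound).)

Elm

Teal ∨ Jet = Hail
Cedar ∨ Hail = Hail
Elm ∧ Hail = Elm
Gale ∧ Elm = Gale
Elm ∨ Gale = Elm
Hail ∧ Elm = Elm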